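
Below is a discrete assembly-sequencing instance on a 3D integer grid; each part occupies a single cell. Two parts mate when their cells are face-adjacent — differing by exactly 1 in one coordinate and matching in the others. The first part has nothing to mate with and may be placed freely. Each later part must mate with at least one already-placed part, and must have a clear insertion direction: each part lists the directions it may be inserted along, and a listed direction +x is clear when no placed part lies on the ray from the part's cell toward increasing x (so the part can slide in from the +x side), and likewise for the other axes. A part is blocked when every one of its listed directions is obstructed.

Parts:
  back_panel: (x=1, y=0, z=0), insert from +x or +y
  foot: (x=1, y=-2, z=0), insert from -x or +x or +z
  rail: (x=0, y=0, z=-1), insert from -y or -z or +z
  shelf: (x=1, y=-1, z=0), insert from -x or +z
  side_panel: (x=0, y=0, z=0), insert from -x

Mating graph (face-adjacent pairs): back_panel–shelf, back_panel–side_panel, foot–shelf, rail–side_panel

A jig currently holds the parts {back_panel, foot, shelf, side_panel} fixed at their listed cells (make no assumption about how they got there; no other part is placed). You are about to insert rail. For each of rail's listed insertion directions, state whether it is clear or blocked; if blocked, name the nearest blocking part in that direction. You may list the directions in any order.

+z: blocked by side_panel; -y: clear; -z: clear

-y: ray from rail(0, 0, -1) has no placed part ⇒ clear
-z: ray from rail(0, 0, -1) has no placed part ⇒ clear
+z: nearest on ray is side_panel@(0, 0, 0) ⇒ blocked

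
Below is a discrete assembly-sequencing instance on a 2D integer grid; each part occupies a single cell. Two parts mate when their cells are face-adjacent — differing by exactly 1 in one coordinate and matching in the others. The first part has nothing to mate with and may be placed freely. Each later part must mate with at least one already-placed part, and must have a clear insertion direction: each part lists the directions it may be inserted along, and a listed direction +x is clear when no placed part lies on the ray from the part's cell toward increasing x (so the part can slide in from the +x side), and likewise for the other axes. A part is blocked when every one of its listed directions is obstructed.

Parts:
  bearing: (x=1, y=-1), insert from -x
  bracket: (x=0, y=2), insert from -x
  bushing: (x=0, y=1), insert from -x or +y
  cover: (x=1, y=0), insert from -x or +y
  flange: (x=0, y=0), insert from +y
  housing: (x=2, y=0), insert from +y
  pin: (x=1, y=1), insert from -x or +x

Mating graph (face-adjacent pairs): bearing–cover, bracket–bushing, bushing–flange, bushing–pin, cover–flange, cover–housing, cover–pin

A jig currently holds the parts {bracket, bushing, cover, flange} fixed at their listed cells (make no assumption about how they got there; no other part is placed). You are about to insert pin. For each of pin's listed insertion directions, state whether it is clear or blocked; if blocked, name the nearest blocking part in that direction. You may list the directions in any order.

+x: clear; -x: blocked by bushing

-x: nearest on ray is bushing@(0, 1) ⇒ blocked
+x: ray from pin(1, 1) has no placed part ⇒ clear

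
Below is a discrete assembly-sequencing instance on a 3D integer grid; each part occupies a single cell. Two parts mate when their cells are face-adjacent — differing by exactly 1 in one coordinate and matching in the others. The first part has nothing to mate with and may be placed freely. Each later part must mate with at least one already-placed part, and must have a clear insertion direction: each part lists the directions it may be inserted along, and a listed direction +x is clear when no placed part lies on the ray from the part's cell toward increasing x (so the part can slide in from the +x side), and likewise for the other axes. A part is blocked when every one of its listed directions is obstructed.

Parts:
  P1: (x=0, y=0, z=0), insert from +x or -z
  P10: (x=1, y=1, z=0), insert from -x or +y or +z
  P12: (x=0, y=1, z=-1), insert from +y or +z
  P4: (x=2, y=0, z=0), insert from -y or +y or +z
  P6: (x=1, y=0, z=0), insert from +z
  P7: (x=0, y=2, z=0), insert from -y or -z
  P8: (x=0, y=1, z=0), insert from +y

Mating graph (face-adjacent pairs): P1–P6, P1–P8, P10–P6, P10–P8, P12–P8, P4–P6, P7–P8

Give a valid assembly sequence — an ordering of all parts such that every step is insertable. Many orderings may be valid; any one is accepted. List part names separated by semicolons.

1. P1@(0, 0, 0) [+x clear] — {P1}
2. P6@(1, 0, 0) [+z clear] — {P1, P6}
3. P4@(2, 0, 0) [-y clear] — {P1, P4, P6}
4. P10@(1, 1, 0) [-x clear] — {P1, P10, P4, P6}
5. P8@(0, 1, 0) [+y clear] — {P1, P10, P4, P6, P8}
6. P7@(0, 2, 0) [-z clear] — {P1, P10, P4, P6, P7, P8}
7. P12@(0, 1, -1) [+y clear] — {P1, P10, P12, P4, P6, P7, P8}

P1; P6; P4; P10; P8; P7; P12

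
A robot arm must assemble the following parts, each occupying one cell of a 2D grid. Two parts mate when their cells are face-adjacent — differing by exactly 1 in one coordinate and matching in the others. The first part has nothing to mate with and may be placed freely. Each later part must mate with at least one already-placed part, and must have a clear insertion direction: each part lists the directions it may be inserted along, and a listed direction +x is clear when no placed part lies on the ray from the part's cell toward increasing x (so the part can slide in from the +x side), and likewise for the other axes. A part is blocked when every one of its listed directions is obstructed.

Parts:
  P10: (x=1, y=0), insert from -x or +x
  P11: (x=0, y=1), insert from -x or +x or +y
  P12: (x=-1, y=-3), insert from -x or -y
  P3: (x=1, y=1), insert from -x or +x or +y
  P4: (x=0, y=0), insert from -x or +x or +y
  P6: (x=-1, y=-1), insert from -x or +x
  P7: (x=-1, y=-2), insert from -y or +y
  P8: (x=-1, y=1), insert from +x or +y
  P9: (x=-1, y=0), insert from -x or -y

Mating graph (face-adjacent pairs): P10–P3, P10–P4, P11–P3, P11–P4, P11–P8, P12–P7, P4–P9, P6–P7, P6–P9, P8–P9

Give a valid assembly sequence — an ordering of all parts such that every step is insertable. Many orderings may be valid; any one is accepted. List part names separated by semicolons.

1. P8@(-1, 1) [+x clear] — {P8}
2. P9@(-1, 0) [-x clear] — {P8, P9}
3. P4@(0, 0) [+x clear] — {P4, P8, P9}
4. P6@(-1, -1) [-x clear] — {P4, P6, P8, P9}
5. P10@(1, 0) [+x clear] — {P10, P4, P6, P8, P9}
6. P3@(1, 1) [+x clear] — {P10, P3, P4, P6, P8, P9}
7. P11@(0, 1) [+y clear] — {P10, P11, P3, P4, P6, P8, P9}
8. P7@(-1, -2) [-y clear] — {P10, P11, P3, P4, P6, P7, P8, P9}
9. P12@(-1, -3) [-x clear] — {P10, P11, P12, P3, P4, P6, P7, P8, P9}

P8; P9; P4; P6; P10; P3; P11; P7; P12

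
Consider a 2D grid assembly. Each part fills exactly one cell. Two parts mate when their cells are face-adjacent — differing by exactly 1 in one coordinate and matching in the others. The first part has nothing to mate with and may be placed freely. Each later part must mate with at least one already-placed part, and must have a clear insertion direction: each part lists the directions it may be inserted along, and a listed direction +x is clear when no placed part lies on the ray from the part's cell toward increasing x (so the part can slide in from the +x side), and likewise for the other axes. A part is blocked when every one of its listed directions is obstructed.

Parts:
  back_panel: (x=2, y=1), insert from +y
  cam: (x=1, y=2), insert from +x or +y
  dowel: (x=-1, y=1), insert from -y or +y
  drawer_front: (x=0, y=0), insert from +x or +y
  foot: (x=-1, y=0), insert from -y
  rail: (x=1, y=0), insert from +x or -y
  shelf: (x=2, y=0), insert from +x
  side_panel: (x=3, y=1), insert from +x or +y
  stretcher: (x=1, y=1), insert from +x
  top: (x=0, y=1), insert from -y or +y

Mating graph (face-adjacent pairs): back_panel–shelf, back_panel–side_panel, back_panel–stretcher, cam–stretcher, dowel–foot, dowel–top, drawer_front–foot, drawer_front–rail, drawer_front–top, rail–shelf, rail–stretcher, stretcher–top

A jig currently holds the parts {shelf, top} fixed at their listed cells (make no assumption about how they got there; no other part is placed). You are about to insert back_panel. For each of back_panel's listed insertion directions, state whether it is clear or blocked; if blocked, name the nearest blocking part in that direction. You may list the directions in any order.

+y: ray from back_panel(2, 1) has no placed part ⇒ clear

+y: clear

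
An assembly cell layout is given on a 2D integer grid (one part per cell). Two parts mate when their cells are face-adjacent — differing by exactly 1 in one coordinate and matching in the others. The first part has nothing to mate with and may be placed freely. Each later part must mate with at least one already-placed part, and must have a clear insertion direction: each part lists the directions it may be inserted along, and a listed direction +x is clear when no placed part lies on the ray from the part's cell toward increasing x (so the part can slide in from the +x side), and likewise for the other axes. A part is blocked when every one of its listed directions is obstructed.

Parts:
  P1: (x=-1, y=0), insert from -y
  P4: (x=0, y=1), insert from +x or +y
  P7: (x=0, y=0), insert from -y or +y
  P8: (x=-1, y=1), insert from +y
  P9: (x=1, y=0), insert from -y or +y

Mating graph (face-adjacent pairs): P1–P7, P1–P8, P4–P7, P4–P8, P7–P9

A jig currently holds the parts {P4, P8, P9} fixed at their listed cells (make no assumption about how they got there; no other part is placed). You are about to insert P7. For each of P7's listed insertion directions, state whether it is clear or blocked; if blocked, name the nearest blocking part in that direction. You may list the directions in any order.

+y: blocked by P4; -y: clear

-y: ray from P7(0, 0) has no placed part ⇒ clear
+y: nearest on ray is P4@(0, 1) ⇒ blocked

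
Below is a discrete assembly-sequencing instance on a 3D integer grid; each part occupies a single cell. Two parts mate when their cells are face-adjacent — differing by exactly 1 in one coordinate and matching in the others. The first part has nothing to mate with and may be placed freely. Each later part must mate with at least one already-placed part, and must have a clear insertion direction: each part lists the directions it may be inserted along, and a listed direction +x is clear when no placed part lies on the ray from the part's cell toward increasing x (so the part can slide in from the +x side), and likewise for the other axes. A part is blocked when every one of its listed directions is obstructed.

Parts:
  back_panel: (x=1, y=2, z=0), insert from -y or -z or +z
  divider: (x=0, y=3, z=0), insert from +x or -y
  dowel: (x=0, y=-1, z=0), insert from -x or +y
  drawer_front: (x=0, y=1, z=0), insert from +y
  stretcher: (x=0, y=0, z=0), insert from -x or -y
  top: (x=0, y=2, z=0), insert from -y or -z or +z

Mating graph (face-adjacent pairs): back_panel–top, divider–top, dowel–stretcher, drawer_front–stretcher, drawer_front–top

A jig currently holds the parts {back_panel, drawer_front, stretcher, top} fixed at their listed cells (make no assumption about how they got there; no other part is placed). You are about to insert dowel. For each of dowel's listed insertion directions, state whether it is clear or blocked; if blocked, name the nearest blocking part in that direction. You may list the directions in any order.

-x: ray from dowel(0, -1, 0) has no placed part ⇒ clear
+y: nearest on ray is stretcher@(0, 0, 0) ⇒ blocked

+y: blocked by stretcher; -x: clear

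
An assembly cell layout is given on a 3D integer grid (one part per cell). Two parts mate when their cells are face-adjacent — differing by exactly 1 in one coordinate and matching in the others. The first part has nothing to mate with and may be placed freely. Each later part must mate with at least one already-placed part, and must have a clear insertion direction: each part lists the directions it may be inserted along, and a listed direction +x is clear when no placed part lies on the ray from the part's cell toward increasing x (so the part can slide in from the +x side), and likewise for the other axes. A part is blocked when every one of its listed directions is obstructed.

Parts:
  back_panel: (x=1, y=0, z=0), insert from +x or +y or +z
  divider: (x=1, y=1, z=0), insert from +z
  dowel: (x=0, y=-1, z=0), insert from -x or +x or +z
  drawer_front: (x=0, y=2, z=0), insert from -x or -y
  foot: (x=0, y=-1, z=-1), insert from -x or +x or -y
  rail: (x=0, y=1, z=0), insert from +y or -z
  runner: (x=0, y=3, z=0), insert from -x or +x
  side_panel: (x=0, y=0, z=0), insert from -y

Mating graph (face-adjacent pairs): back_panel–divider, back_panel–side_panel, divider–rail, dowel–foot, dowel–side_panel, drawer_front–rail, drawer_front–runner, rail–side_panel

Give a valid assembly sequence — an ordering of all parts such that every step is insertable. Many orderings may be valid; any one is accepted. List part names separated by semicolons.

divider; back_panel; side_panel; dowel; foot; rail; drawer_front; runner

1. divider@(1, 1, 0) [+z clear] — {divider}
2. back_panel@(1, 0, 0) [+x clear] — {back_panel, divider}
3. side_panel@(0, 0, 0) [-y clear] — {back_panel, divider, side_panel}
4. dowel@(0, -1, 0) [-x clear] — {back_panel, divider, dowel, side_panel}
5. foot@(0, -1, -1) [-x clear] — {back_panel, divider, dowel, foot, side_panel}
6. rail@(0, 1, 0) [+y clear] — {back_panel, divider, dowel, foot, rail, side_panel}
7. drawer_front@(0, 2, 0) [-x clear] — {back_panel, divider, dowel, drawer_front, foot, rail, side_panel}
8. runner@(0, 3, 0) [-x clear] — {back_panel, divider, dowel, drawer_front, foot, rail, runner, side_panel}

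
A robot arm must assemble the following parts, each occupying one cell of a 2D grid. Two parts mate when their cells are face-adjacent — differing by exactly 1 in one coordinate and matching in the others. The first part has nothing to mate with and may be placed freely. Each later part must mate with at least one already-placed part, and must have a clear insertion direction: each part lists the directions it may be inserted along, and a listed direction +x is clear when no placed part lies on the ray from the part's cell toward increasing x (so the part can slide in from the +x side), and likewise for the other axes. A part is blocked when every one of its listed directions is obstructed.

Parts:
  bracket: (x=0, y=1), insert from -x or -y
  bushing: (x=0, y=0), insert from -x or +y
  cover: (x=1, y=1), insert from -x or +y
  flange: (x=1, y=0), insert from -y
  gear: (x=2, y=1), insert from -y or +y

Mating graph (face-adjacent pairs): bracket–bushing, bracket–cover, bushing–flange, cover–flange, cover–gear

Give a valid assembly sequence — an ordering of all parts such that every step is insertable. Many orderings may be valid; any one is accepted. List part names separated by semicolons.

bracket; cover; bushing; gear; flange

1. bracket@(0, 1) [-x clear] — {bracket}
2. cover@(1, 1) [+y clear] — {bracket, cover}
3. bushing@(0, 0) [-x clear] — {bracket, bushing, cover}
4. gear@(2, 1) [-y clear] — {bracket, bushing, cover, gear}
5. flange@(1, 0) [-y clear] — {bracket, bushing, cover, flange, gear}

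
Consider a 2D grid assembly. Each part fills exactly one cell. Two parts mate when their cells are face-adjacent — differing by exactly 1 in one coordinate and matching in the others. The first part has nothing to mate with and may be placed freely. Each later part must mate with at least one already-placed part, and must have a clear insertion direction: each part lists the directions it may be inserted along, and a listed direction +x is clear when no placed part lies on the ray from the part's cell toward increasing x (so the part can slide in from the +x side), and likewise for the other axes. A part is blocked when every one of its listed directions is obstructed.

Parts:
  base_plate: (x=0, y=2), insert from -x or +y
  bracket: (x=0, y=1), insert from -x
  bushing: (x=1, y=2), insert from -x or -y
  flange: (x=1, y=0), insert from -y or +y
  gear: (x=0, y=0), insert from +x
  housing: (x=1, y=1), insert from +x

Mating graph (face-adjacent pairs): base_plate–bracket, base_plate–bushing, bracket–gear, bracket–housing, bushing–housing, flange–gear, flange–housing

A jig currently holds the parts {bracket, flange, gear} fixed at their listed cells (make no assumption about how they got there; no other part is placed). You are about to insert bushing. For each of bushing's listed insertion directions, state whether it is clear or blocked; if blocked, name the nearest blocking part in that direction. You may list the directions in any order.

-x: ray from bushing(1, 2) has no placed part ⇒ clear
-y: nearest on ray is flange@(1, 0) ⇒ blocked

-x: clear; -y: blocked by flange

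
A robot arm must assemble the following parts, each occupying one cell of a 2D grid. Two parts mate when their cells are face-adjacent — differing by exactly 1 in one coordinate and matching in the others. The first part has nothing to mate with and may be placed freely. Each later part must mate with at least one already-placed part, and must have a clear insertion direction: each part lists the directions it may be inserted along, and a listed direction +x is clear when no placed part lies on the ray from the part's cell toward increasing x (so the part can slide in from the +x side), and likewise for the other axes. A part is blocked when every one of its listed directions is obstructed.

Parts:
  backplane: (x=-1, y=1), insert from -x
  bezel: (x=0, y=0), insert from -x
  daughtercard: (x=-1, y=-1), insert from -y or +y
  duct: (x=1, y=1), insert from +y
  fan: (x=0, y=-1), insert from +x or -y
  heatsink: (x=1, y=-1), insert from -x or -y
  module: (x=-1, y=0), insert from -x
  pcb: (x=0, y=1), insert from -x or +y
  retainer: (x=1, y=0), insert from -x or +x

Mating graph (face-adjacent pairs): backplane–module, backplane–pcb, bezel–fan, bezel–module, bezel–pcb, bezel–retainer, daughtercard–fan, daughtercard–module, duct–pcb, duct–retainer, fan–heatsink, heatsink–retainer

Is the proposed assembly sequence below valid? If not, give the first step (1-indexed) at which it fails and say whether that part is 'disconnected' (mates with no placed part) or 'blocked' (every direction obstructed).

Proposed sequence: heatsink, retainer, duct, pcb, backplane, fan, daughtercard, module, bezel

1. heatsink@(1, -1) [-x clear] — {heatsink}
2. retainer@(1, 0) [-x clear] — {heatsink, retainer}
3. duct@(1, 1) [+y clear] — {duct, heatsink, retainer}
4. pcb@(0, 1) [-x clear] — {duct, heatsink, pcb, retainer}
5. backplane@(-1, 1) [-x clear] — {backplane, duct, heatsink, pcb, retainer}
6. fan@(0, -1) [-y clear] — {backplane, duct, fan, heatsink, pcb, retainer}
7. daughtercard@(-1, -1) [-y clear] — {backplane, daughtercard, duct, fan, heatsink, pcb, retainer}
8. module@(-1, 0) [-x clear] — {backplane, daughtercard, duct, fan, heatsink, module, pcb, retainer}
9. bezel@(0, 0) — -x all obstructed ⇒ blocked

Invalid at step 9 (blocked)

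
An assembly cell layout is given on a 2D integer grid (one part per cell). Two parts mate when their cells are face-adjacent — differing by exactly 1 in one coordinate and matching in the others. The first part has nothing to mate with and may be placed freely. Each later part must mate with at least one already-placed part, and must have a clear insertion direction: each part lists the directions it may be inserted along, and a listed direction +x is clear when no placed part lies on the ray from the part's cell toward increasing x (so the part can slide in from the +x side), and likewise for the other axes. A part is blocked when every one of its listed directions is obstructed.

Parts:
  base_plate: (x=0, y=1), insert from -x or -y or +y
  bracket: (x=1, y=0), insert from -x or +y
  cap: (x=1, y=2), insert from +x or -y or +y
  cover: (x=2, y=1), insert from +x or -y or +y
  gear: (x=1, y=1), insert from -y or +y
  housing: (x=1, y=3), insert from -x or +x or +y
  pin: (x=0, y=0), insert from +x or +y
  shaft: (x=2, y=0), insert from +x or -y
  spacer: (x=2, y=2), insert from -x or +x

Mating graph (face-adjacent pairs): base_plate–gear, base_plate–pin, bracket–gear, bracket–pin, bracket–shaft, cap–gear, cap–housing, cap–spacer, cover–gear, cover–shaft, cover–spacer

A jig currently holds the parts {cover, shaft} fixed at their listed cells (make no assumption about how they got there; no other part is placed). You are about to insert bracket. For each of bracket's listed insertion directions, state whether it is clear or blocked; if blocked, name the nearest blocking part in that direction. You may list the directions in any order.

-x: ray from bracket(1, 0) has no placed part ⇒ clear
+y: ray from bracket(1, 0) has no placed part ⇒ clear

+y: clear; -x: clear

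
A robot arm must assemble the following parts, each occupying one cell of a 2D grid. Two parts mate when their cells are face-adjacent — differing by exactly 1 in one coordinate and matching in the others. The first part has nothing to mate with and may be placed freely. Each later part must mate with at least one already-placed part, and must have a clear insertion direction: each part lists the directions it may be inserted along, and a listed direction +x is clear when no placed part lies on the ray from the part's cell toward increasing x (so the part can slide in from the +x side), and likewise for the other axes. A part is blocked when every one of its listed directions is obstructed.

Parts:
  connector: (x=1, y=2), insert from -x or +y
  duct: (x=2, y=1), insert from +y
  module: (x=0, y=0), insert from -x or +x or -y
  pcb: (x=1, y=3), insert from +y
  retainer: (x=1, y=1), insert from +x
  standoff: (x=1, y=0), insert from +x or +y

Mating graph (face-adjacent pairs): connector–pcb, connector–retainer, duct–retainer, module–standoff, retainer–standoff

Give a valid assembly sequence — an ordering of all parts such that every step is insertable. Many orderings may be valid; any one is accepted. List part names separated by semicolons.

pcb; connector; retainer; standoff; duct; module

1. pcb@(1, 3) [+y clear] — {pcb}
2. connector@(1, 2) [-x clear] — {connector, pcb}
3. retainer@(1, 1) [+x clear] — {connector, pcb, retainer}
4. standoff@(1, 0) [+x clear] — {connector, pcb, retainer, standoff}
5. duct@(2, 1) [+y clear] — {connector, duct, pcb, retainer, standoff}
6. module@(0, 0) [-x clear] — {connector, duct, module, pcb, retainer, standoff}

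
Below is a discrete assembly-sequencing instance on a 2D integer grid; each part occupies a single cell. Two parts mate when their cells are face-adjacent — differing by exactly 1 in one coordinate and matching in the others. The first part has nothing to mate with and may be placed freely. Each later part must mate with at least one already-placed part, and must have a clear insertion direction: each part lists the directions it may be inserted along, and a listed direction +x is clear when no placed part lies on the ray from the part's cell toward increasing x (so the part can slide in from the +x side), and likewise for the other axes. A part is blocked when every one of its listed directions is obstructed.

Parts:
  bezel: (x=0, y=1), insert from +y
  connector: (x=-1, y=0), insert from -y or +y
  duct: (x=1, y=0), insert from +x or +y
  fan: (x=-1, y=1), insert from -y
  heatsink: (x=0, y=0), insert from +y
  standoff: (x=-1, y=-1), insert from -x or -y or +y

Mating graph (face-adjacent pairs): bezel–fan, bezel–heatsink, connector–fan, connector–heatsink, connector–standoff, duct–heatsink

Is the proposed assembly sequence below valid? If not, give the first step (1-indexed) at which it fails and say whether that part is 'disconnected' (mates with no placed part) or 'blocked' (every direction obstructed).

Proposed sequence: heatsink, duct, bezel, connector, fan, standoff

1. heatsink@(0, 0) [+y clear] — {heatsink}
2. duct@(1, 0) [+x clear] — {duct, heatsink}
3. bezel@(0, 1) [+y clear] — {bezel, duct, heatsink}
4. connector@(-1, 0) [-y clear] — {bezel, connector, duct, heatsink}
5. fan@(-1, 1) — -y all obstructed ⇒ blocked

Invalid at step 5 (blocked)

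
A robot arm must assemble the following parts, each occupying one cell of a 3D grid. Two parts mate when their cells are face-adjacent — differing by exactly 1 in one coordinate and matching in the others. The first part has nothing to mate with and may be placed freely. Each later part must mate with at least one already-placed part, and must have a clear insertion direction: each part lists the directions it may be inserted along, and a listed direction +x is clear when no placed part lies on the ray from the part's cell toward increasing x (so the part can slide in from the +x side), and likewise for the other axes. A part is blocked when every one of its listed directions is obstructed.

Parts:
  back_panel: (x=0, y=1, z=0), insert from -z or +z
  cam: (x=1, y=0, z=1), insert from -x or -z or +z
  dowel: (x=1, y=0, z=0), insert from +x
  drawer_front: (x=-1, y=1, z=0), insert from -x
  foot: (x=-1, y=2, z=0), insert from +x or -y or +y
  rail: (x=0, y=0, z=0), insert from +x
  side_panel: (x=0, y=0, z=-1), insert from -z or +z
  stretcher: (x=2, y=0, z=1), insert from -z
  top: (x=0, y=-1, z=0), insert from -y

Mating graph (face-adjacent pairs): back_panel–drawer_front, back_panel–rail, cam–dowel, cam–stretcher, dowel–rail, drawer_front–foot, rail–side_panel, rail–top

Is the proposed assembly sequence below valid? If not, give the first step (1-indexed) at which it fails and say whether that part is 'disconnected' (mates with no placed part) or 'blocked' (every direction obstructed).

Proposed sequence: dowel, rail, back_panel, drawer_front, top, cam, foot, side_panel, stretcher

Invalid at step 2 (blocked)

1. dowel@(1, 0, 0) [+x clear] — {dowel}
2. rail@(0, 0, 0) — +x all obstructed ⇒ blocked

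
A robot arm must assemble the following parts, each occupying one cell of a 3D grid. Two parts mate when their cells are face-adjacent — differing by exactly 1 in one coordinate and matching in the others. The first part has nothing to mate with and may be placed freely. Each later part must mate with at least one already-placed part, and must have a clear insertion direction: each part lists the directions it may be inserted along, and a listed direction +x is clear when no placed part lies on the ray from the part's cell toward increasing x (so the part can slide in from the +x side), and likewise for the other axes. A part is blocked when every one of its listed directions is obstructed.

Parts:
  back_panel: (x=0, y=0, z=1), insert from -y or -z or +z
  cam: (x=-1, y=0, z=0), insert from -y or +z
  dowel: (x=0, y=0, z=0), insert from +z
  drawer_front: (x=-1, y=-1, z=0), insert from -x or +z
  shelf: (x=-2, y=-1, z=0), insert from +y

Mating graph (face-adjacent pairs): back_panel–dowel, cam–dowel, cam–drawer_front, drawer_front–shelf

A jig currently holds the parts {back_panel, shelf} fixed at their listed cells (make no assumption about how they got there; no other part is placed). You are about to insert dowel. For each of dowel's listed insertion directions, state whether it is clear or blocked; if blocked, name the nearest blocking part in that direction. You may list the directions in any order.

+z: nearest on ray is back_panel@(0, 0, 1) ⇒ blocked

+z: blocked by back_panel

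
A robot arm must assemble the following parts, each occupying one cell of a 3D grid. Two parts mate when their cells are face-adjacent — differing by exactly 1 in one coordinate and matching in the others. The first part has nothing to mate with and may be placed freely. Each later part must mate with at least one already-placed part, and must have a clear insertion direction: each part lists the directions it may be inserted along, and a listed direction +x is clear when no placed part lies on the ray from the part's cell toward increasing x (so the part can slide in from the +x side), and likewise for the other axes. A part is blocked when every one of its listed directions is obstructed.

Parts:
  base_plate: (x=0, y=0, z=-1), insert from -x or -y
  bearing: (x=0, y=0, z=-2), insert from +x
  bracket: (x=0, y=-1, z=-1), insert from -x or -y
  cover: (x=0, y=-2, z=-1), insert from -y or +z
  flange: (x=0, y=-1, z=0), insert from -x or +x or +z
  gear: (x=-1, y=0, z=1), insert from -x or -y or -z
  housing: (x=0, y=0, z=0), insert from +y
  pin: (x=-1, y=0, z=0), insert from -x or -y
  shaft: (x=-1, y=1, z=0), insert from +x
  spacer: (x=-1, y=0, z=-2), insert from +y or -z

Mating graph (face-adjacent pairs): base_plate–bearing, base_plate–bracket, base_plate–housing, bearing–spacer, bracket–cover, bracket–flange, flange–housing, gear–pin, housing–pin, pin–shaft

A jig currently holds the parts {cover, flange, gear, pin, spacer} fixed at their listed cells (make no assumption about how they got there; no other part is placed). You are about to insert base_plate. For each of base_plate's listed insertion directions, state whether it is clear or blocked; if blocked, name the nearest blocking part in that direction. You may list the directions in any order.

-x: clear; -y: blocked by cover

-x: ray from base_plate(0, 0, -1) has no placed part ⇒ clear
-y: nearest on ray is cover@(0, -2, -1) ⇒ blocked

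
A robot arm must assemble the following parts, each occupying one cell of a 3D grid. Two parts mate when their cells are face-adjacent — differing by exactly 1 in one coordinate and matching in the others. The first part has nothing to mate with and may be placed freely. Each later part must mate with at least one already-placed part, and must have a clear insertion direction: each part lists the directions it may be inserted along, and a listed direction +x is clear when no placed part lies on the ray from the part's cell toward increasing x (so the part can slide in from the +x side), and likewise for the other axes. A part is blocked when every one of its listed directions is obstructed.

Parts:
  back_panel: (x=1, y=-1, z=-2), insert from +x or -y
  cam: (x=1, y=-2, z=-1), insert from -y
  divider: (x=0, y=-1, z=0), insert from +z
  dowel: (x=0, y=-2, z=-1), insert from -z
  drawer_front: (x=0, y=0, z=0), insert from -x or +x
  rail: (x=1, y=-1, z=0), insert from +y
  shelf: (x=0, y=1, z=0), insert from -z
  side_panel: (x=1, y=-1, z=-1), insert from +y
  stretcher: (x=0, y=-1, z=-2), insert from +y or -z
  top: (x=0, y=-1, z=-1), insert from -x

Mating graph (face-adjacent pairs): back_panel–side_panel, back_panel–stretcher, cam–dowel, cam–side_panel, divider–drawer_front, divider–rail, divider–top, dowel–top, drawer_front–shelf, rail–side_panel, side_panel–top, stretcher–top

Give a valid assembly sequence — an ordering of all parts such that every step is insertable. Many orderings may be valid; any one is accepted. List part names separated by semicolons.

1. stretcher@(0, -1, -2) [+y clear] — {stretcher}
2. back_panel@(1, -1, -2) [+x clear] — {back_panel, stretcher}
3. top@(0, -1, -1) [-x clear] — {back_panel, stretcher, top}
4. divider@(0, -1, 0) [+z clear] — {back_panel, divider, stretcher, top}
5. drawer_front@(0, 0, 0) [-x clear] — {back_panel, divider, drawer_front, stretcher, top}
6. side_panel@(1, -1, -1) [+y clear] — {back_panel, divider, drawer_front, side_panel, stretcher, top}
7. rail@(1, -1, 0) [+y clear] — {back_panel, divider, drawer_front, rail, side_panel, stretcher, top}
8. cam@(1, -2, -1) [-y clear] — {back_panel, cam, divider, drawer_front, rail, side_panel, stretcher, top}
9. shelf@(0, 1, 0) [-z clear] — {back_panel, cam, divider, drawer_front, rail, shelf, side_panel, stretcher, top}
10. dowel@(0, -2, -1) [-z clear] — {back_panel, cam, divider, dowel, drawer_front, rail, shelf, side_panel, stretcher, top}

stretcher; back_panel; top; divider; drawer_front; side_panel; rail; cam; shelf; dowel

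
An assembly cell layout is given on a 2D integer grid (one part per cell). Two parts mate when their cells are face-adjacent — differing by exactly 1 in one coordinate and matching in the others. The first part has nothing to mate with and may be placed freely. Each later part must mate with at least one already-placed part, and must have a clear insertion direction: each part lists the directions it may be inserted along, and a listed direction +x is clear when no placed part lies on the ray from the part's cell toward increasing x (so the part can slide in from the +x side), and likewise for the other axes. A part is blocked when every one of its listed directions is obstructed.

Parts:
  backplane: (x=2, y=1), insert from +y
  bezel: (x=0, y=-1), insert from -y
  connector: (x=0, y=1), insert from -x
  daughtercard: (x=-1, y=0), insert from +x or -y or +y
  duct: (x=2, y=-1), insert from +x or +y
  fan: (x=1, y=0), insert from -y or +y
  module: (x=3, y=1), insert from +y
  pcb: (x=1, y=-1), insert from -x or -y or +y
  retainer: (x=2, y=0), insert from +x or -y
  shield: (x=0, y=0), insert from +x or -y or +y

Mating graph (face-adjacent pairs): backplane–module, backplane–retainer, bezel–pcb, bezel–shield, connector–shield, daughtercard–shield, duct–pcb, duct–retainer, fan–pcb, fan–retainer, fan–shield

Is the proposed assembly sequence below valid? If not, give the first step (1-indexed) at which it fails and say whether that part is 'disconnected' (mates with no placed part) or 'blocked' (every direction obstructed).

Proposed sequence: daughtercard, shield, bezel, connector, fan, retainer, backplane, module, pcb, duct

Valid

1. daughtercard@(-1, 0) [+x clear] — {daughtercard}
2. shield@(0, 0) [+x clear] — {daughtercard, shield}
3. bezel@(0, -1) [-y clear] — {bezel, daughtercard, shield}
4. connector@(0, 1) [-x clear] — {bezel, connector, daughtercard, shield}
5. fan@(1, 0) [-y clear] — {bezel, connector, daughtercard, fan, shield}
6. retainer@(2, 0) [+x clear] — {bezel, connector, daughtercard, fan, retainer, shield}
7. backplane@(2, 1) [+y clear] — {backplane, bezel, connector, daughtercard, fan, retainer, shield}
8. module@(3, 1) [+y clear] — {backplane, bezel, connector, daughtercard, fan, module, retainer, shield}
9. pcb@(1, -1) [-y clear] — {backplane, bezel, connector, daughtercard, fan, module, pcb, retainer, shield}
10. duct@(2, -1) [+x clear] — {backplane, bezel, connector, daughtercard, duct, fan, module, pcb, retainer, shield}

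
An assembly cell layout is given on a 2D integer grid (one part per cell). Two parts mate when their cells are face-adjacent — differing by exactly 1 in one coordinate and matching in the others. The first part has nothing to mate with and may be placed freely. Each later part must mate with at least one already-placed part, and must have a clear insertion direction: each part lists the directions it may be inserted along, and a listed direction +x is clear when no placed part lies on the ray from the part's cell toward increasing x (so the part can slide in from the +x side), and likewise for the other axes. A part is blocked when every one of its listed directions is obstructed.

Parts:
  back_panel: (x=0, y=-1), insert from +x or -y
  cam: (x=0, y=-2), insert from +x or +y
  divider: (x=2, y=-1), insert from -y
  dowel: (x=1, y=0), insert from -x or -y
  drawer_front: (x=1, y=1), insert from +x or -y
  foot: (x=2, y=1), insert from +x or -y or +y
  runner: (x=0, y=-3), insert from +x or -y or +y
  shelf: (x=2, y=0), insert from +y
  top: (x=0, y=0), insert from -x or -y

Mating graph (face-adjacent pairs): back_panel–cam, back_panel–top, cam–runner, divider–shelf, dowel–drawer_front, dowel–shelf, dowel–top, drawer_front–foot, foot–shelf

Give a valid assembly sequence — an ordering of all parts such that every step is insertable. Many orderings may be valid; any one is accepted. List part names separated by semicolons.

dowel; shelf; top; drawer_front; foot; divider; back_panel; cam; runner

1. dowel@(1, 0) [-x clear] — {dowel}
2. shelf@(2, 0) [+y clear] — {dowel, shelf}
3. top@(0, 0) [-x clear] — {dowel, shelf, top}
4. drawer_front@(1, 1) [+x clear] — {dowel, drawer_front, shelf, top}
5. foot@(2, 1) [+x clear] — {dowel, drawer_front, foot, shelf, top}
6. divider@(2, -1) [-y clear] — {divider, dowel, drawer_front, foot, shelf, top}
7. back_panel@(0, -1) [-y clear] — {back_panel, divider, dowel, drawer_front, foot, shelf, top}
8. cam@(0, -2) [+x clear] — {back_panel, cam, divider, dowel, drawer_front, foot, shelf, top}
9. runner@(0, -3) [+x clear] — {back_panel, cam, divider, dowel, drawer_front, foot, runner, shelf, top}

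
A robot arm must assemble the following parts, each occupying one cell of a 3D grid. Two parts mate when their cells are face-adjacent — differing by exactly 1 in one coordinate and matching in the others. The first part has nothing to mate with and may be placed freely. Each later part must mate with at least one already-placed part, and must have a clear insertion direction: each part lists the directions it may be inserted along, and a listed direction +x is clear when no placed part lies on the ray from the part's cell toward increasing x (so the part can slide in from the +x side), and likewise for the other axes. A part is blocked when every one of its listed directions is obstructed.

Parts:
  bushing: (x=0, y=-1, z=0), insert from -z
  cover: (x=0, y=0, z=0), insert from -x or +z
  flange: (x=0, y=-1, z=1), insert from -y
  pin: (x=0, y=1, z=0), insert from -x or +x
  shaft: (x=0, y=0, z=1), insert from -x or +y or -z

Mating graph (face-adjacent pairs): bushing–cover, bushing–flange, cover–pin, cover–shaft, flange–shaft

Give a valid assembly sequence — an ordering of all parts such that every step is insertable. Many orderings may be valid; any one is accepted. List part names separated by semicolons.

bushing; cover; pin; shaft; flange

1. bushing@(0, -1, 0) [-z clear] — {bushing}
2. cover@(0, 0, 0) [-x clear] — {bushing, cover}
3. pin@(0, 1, 0) [-x clear] — {bushing, cover, pin}
4. shaft@(0, 0, 1) [-x clear] — {bushing, cover, pin, shaft}
5. flange@(0, -1, 1) [-y clear] — {bushing, cover, flange, pin, shaft}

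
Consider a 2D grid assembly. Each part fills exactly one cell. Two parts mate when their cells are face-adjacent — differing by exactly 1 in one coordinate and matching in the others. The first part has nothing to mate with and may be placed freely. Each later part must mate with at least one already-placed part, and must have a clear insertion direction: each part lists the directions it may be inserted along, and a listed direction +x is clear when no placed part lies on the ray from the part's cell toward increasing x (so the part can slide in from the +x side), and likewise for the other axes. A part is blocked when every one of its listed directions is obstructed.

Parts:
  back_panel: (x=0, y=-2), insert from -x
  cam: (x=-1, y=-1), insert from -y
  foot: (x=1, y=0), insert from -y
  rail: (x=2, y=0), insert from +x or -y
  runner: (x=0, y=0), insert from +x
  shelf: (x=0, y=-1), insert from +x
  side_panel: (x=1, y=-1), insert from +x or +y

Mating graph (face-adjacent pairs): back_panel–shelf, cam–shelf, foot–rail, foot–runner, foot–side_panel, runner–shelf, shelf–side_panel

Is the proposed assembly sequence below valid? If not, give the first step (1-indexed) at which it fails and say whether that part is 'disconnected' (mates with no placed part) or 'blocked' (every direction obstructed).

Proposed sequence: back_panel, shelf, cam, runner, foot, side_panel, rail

Valid

1. back_panel@(0, -2) [-x clear] — {back_panel}
2. shelf@(0, -1) [+x clear] — {back_panel, shelf}
3. cam@(-1, -1) [-y clear] — {back_panel, cam, shelf}
4. runner@(0, 0) [+x clear] — {back_panel, cam, runner, shelf}
5. foot@(1, 0) [-y clear] — {back_panel, cam, foot, runner, shelf}
6. side_panel@(1, -1) [+x clear] — {back_panel, cam, foot, runner, shelf, side_panel}
7. rail@(2, 0) [+x clear] — {back_panel, cam, foot, rail, runner, shelf, side_panel}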